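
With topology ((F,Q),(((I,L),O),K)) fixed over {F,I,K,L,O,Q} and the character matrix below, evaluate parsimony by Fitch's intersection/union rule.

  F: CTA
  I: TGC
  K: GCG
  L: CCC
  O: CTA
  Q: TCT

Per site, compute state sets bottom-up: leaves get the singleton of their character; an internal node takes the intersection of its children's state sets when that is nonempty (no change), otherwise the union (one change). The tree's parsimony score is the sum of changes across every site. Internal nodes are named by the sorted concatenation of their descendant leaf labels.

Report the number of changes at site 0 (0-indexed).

[col 0] FQ: children F:{C}, Q:{T} ∪→ {C,T}; cost 1
[col 0] IL: children I:{T}, L:{C} ∪→ {C,T}; cost 1
[col 0] ILO: children IL:{C,T}, O:{C} ∩→ {C}; cost 0
[col 0] IKLO: children ILO:{C}, K:{G} ∪→ {C,G}; cost 1
[col 0] FIKLOQ: children FQ:{C,T}, IKLO:{C,G} ∩→ {C}; cost 0
[col 1] FQ: children F:{T}, Q:{C} ∪→ {C,T}; cost 1
[col 1] IL: children I:{G}, L:{C} ∪→ {C,G}; cost 1
[col 1] ILO: children IL:{C,G}, O:{T} ∪→ {C,G,T}; cost 1
[col 1] IKLO: children ILO:{C,G,T}, K:{C} ∩→ {C}; cost 0
[col 1] FIKLOQ: children FQ:{C,T}, IKLO:{C} ∩→ {C}; cost 0
[col 2] FQ: children F:{A}, Q:{T} ∪→ {A,T}; cost 1
[col 2] IL: children I:{C}, L:{C} ∩→ {C}; cost 0
[col 2] ILO: children IL:{C}, O:{A} ∪→ {A,C}; cost 1
[col 2] IKLO: children ILO:{A,C}, K:{G} ∪→ {A,C,G}; cost 1
[col 2] FIKLOQ: children FQ:{A,T}, IKLO:{A,C,G} ∩→ {A}; cost 0
per-site changes: [3, 3, 3]; total = 9

3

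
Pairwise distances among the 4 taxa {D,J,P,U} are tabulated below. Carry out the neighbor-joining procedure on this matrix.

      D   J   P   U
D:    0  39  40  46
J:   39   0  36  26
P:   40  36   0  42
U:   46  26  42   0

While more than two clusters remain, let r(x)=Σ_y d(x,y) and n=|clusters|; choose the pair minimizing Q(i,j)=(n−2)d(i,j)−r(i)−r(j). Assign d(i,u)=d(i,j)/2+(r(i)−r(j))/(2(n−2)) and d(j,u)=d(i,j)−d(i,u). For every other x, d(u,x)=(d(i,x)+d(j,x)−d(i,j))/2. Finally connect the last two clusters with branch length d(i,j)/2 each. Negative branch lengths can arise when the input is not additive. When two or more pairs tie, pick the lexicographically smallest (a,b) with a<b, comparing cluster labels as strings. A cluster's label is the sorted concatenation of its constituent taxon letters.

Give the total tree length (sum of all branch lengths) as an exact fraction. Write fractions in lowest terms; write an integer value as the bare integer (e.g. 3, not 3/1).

295/4

1. join D+P (d=40, Q=-163) ⇒ DP; edges |D|=87/4, |P|=73/4
  updated: d(DP,J)=35/2, d(DP,U)=24
2. join DP+J (d=35/2, Q=-135/2) ⇒ DJP; edges |DP|=31/4, |J|=39/4
  updated: d(DJP,U)=65/4
3. join DJP+U (d=65/4) ⇒ DJPU; edges |DJP|=65/8, |U|=65/8
final tree: (((D:87/4,P:73/4):31/4,J:39/4):65/8,U:65/8)
total length: 295/4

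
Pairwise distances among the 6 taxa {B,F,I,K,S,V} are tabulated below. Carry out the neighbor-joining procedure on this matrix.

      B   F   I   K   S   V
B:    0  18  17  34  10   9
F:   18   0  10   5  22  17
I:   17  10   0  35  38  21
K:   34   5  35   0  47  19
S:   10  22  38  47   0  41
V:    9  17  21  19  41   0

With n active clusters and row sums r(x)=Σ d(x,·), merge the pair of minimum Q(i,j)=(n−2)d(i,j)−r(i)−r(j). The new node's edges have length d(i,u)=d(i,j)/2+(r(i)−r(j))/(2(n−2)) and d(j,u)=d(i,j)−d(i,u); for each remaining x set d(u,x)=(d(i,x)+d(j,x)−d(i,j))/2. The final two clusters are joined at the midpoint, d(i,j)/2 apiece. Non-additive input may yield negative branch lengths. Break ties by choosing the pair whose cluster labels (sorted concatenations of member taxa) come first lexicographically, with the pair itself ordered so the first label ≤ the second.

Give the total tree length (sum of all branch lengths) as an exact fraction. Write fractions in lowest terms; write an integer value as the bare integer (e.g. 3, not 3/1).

879/16

1. join B+S (d=10, Q=-206) ⇒ BS; edges |B|=-15/4, |S|=55/4
  updated: d(BS,F)=15, d(BS,I)=45/2, d(BS,K)=71/2, d(BS,V)=20
2. join F+K (d=5, Q=-253/2) ⇒ FK; edges |F|=-65/12, |K|=125/12
  updated: d(BS,FK)=91/4, d(FK,I)=20, d(FK,V)=31/2
3. join BS+I (d=45/2, Q=-335/4) ⇒ BIS; edges |BS|=187/16, |I|=173/16
  updated: d(BIS,FK)=81/8, d(BIS,V)=37/4
4. join BIS+FK (d=81/8, Q=-279/8) ⇒ BFIKS; edges |BIS|=31/16, |FK|=131/16
  updated: d(BFIKS,V)=117/16
5. join BFIKS+V (d=117/16) ⇒ BFIKSV; edges |BFIKS|=117/32, |V|=117/32
final tree: ((((B:-15/4,S:55/4):187/16,I:173/16):31/16,(F:-65/12,K:125/12):131/16):117/32,V:117/32)
total length: 879/16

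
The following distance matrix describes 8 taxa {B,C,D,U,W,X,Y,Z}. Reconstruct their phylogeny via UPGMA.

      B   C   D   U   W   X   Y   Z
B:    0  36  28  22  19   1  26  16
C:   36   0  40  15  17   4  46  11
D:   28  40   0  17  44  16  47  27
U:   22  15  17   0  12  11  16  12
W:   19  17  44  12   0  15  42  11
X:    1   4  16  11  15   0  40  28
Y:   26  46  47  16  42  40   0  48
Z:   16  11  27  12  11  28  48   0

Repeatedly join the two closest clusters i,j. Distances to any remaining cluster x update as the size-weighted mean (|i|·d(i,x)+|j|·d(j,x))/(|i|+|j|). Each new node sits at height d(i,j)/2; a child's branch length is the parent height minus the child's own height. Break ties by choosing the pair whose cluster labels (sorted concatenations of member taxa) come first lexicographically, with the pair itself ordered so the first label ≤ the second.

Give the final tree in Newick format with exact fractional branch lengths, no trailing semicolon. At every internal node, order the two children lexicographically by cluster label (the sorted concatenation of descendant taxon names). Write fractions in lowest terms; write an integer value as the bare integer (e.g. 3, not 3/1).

iteration 1: select B,X (d=1); attach at lengths (1/2, 1/2); label the merged cluster BX
  updated: d(BX,C)=20, d(BX,D)=22, d(BX,U)=33/2, d(BX,W)=17, d(BX,Y)=33, d(BX,Z)=22
iteration 2: select C,Z (d=11); attach at lengths (11/2, 11/2); label the merged cluster CZ
  updated: d(BX,CZ)=21, d(CZ,D)=67/2, d(CZ,U)=27/2, d(CZ,W)=14, d(CZ,Y)=47
iteration 3: select U,W (d=12); attach at lengths (6, 6); label the merged cluster UW
  updated: d(BX,UW)=67/4, d(CZ,UW)=55/4, d(D,UW)=61/2, d(UW,Y)=29
iteration 4: select CZ,UW (d=55/4); attach at lengths (11/8, 7/8); label the merged cluster CUWZ
  updated: d(BX,CUWZ)=151/8, d(CUWZ,D)=32, d(CUWZ,Y)=38
iteration 5: select BX,CUWZ (d=151/8); attach at lengths (143/16, 41/16); label the merged cluster BCUWXZ
  updated: d(BCUWXZ,D)=86/3, d(BCUWXZ,Y)=109/3
iteration 6: select BCUWXZ,D (d=86/3); attach at lengths (235/48, 43/3); label the merged cluster BCDUWXZ
  updated: d(BCDUWXZ,Y)=265/7
iteration 7: select BCDUWXZ,Y (d=265/7); attach at lengths (193/42, 265/14); label the merged cluster BCDUWXYZ
final tree: ((((B:1/2,X:1/2):143/16,((C:11/2,Z:11/2):11/8,(U:6,W:6):7/8):41/16):235/48,D:43/3):193/42,Y:265/14)
total length: 27049/336

((((B:1/2,X:1/2):143/16,((C:11/2,Z:11/2):11/8,(U:6,W:6):7/8):41/16):235/48,D:43/3):193/42,Y:265/14)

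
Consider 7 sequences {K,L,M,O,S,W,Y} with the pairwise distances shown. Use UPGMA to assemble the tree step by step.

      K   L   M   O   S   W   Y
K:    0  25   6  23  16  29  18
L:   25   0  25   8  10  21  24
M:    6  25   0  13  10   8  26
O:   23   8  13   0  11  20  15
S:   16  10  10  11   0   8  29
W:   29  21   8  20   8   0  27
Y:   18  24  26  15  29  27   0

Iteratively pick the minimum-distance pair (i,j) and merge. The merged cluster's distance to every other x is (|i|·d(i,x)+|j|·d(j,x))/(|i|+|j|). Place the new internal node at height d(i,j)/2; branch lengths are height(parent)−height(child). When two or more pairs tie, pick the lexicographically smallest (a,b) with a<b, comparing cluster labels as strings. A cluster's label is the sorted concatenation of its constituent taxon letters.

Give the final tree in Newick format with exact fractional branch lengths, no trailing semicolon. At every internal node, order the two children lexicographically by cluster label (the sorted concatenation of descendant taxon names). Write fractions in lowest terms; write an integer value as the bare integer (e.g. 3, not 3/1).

step 1: merge (K,M) at d=6; branch lengths K→3, M→3; new cluster KM
  updated: d(KM,L)=25, d(KM,O)=18, d(KM,S)=13, d(KM,W)=37/2, d(KM,Y)=22
step 2: merge (L,O) at d=8; branch lengths L→4, O→4; new cluster LO
  updated: d(KM,LO)=43/2, d(LO,S)=21/2, d(LO,W)=41/2, d(LO,Y)=39/2
step 3: merge (S,W) at d=8; branch lengths S→4, W→4; new cluster SW
  updated: d(KM,SW)=63/4, d(LO,SW)=31/2, d(SW,Y)=28
step 4: merge (LO,SW) at d=31/2; branch lengths LO→15/4, SW→15/4; new cluster LOSW
  updated: d(KM,LOSW)=149/8, d(LOSW,Y)=95/4
step 5: merge (KM,LOSW) at d=149/8; branch lengths KM→101/16, LOSW→25/16; new cluster KLMOSW
  updated: d(KLMOSW,Y)=139/6
step 6: merge (KLMOSW,Y) at d=139/6; branch lengths KLMOSW→109/48, Y→139/12; new cluster KLMOSWY
final tree: (((K:3,M:3):101/16,((L:4,O:4):15/4,(S:4,W:4):15/4):25/16):109/48,Y:139/12)
total length: 2459/48

(((K:3,M:3):101/16,((L:4,O:4):15/4,(S:4,W:4):15/4):25/16):109/48,Y:139/12)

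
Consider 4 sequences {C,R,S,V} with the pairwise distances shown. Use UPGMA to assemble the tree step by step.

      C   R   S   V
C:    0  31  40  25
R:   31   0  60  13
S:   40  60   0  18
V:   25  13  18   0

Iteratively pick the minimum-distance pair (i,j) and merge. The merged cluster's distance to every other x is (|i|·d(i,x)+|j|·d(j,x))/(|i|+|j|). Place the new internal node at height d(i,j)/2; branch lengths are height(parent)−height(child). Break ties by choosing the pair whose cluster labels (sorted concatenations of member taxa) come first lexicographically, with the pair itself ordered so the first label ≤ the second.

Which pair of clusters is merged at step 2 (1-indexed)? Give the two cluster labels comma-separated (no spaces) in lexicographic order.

C,RV

iteration 1: select R,V (d=13); attach at lengths (13/2, 13/2); label the merged cluster RV
  updated: d(C,RV)=28, d(RV,S)=39
iteration 2: select C,RV (d=28); attach at lengths (14, 15/2); label the merged cluster CRV
  updated: d(CRV,S)=118/3
iteration 3: select CRV,S (d=118/3); attach at lengths (17/3, 59/3); label the merged cluster CRSV
final tree: ((C:14,(R:13/2,V:13/2):15/2):17/3,S:59/3)
total length: 359/6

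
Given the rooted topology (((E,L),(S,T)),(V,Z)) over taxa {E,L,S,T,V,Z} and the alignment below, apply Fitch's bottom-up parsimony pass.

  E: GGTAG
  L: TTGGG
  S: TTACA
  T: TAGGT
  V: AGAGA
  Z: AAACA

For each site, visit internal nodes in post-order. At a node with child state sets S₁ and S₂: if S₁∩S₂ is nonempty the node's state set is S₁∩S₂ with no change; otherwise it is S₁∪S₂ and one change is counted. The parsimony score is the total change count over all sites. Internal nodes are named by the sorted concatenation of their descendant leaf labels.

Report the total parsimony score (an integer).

site 0, node EL: E={G} ∪ L={T} → {G,T} (+1)
site 0, node ST: S={T} ∩ T={T} → {T} (+0)
site 0, node ELST: EL={G,T} ∩ ST={T} → {T} (+0)
site 0, node VZ: V={A} ∩ Z={A} → {A} (+0)
site 0, node ELSTVZ: ELST={T} ∪ VZ={A} → {A,T} (+1)
site 1, node EL: E={G} ∪ L={T} → {G,T} (+1)
site 1, node ST: S={T} ∪ T={A} → {A,T} (+1)
site 1, node ELST: EL={G,T} ∩ ST={A,T} → {T} (+0)
site 1, node VZ: V={G} ∪ Z={A} → {A,G} (+1)
site 1, node ELSTVZ: ELST={T} ∪ VZ={A,G} → {A,G,T} (+1)
site 2, node EL: E={T} ∪ L={G} → {G,T} (+1)
site 2, node ST: S={A} ∪ T={G} → {A,G} (+1)
site 2, node ELST: EL={G,T} ∩ ST={A,G} → {G} (+0)
site 2, node VZ: V={A} ∩ Z={A} → {A} (+0)
site 2, node ELSTVZ: ELST={G} ∪ VZ={A} → {A,G} (+1)
site 3, node EL: E={A} ∪ L={G} → {A,G} (+1)
site 3, node ST: S={C} ∪ T={G} → {C,G} (+1)
site 3, node ELST: EL={A,G} ∩ ST={C,G} → {G} (+0)
site 3, node VZ: V={G} ∪ Z={C} → {C,G} (+1)
site 3, node ELSTVZ: ELST={G} ∩ VZ={C,G} → {G} (+0)
site 4, node EL: E={G} ∩ L={G} → {G} (+0)
site 4, node ST: S={A} ∪ T={T} → {A,T} (+1)
site 4, node ELST: EL={G} ∪ ST={A,T} → {A,G,T} (+1)
site 4, node VZ: V={A} ∩ Z={A} → {A} (+0)
site 4, node ELSTVZ: ELST={A,G,T} ∩ VZ={A} → {A} (+0)
per-site changes: [2, 4, 3, 3, 2]; total = 14

14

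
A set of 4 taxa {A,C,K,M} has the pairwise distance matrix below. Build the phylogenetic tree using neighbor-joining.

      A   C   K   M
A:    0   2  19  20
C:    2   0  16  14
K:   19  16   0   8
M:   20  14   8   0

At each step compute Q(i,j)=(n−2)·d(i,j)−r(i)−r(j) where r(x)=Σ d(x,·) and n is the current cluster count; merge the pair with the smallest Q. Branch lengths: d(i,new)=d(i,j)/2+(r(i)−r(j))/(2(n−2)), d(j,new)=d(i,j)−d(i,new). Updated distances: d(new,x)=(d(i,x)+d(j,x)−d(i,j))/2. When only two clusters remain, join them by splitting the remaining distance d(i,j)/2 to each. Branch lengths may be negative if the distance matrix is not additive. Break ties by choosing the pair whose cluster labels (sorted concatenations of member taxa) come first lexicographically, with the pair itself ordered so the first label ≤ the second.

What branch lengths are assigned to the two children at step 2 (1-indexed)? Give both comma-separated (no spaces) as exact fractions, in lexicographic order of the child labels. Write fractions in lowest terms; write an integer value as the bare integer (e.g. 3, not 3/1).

1. join A+C (d=2, Q=-69) ⇒ AC; edges |A|=13/4, |C|=-5/4
  updated: d(AC,K)=33/2, d(AC,M)=16
2. join AC+K (d=33/2, Q=-81/2) ⇒ ACK; edges |AC|=49/4, |K|=17/4
  updated: d(ACK,M)=15/4
3. join ACK+M (d=15/4) ⇒ ACKM; edges |ACK|=15/8, |M|=15/8
final tree: (((A:13/4,C:-5/4):49/4,K:17/4):15/8,M:15/8)
total length: 89/4

49/4,17/4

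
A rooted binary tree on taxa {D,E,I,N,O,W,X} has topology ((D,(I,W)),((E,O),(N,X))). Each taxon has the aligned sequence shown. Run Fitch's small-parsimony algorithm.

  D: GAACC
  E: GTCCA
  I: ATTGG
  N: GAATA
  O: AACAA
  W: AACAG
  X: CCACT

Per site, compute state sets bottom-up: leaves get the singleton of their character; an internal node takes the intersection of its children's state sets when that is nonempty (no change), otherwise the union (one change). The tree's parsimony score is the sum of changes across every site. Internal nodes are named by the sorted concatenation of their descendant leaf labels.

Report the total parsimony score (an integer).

16

[col 0] IW: children I:{A}, W:{A} ∩→ {A}; cost 0
[col 0] DIW: children D:{G}, IW:{A} ∪→ {A,G}; cost 1
[col 0] EO: children E:{G}, O:{A} ∪→ {A,G}; cost 1
[col 0] NX: children N:{G}, X:{C} ∪→ {C,G}; cost 1
[col 0] ENOX: children EO:{A,G}, NX:{C,G} ∩→ {G}; cost 0
[col 0] DEINOWX: children DIW:{A,G}, ENOX:{G} ∩→ {G}; cost 0
[col 1] IW: children I:{T}, W:{A} ∪→ {A,T}; cost 1
[col 1] DIW: children D:{A}, IW:{A,T} ∩→ {A}; cost 0
[col 1] EO: children E:{T}, O:{A} ∪→ {A,T}; cost 1
[col 1] NX: children N:{A}, X:{C} ∪→ {A,C}; cost 1
[col 1] ENOX: children EO:{A,T}, NX:{A,C} ∩→ {A}; cost 0
[col 1] DEINOWX: children DIW:{A}, ENOX:{A} ∩→ {A}; cost 0
[col 2] IW: children I:{T}, W:{C} ∪→ {C,T}; cost 1
[col 2] DIW: children D:{A}, IW:{C,T} ∪→ {A,C,T}; cost 1
[col 2] EO: children E:{C}, O:{C} ∩→ {C}; cost 0
[col 2] NX: children N:{A}, X:{A} ∩→ {A}; cost 0
[col 2] ENOX: children EO:{C}, NX:{A} ∪→ {A,C}; cost 1
[col 2] DEINOWX: children DIW:{A,C,T}, ENOX:{A,C} ∩→ {A,C}; cost 0
[col 3] IW: children I:{G}, W:{A} ∪→ {A,G}; cost 1
[col 3] DIW: children D:{C}, IW:{A,G} ∪→ {A,C,G}; cost 1
[col 3] EO: children E:{C}, O:{A} ∪→ {A,C}; cost 1
[col 3] NX: children N:{T}, X:{C} ∪→ {C,T}; cost 1
[col 3] ENOX: children EO:{A,C}, NX:{C,T} ∩→ {C}; cost 0
[col 3] DEINOWX: children DIW:{A,C,G}, ENOX:{C} ∩→ {C}; cost 0
[col 4] IW: children I:{G}, W:{G} ∩→ {G}; cost 0
[col 4] DIW: children D:{C}, IW:{G} ∪→ {C,G}; cost 1
[col 4] EO: children E:{A}, O:{A} ∩→ {A}; cost 0
[col 4] NX: children N:{A}, X:{T} ∪→ {A,T}; cost 1
[col 4] ENOX: children EO:{A}, NX:{A,T} ∩→ {A}; cost 0
[col 4] DEINOWX: children DIW:{C,G}, ENOX:{A} ∪→ {A,C,G}; cost 1
per-site changes: [3, 3, 3, 4, 3]; total = 16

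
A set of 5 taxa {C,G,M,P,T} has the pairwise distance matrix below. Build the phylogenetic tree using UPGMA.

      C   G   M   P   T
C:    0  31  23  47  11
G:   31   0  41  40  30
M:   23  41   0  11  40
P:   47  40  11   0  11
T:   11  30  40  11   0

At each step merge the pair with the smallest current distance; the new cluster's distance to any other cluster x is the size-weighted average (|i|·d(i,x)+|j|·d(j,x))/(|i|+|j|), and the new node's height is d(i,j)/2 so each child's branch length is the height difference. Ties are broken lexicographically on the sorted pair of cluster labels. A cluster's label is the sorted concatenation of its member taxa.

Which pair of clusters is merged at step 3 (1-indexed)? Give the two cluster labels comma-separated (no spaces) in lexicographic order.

CT,MP

step 1: merge (C,T) at d=11; branch lengths C→11/2, T→11/2; new cluster CT
  updated: d(CT,G)=61/2, d(CT,M)=63/2, d(CT,P)=29
step 2: merge (M,P) at d=11; branch lengths M→11/2, P→11/2; new cluster MP
  updated: d(CT,MP)=121/4, d(G,MP)=81/2
step 3: merge (CT,MP) at d=121/4; branch lengths CT→77/8, MP→77/8; new cluster CMPT
  updated: d(CMPT,G)=71/2
step 4: merge (CMPT,G) at d=71/2; branch lengths CMPT→21/8, G→71/4; new cluster CGMPT
final tree: (((C:11/2,T:11/2):77/8,(M:11/2,P:11/2):77/8):21/8,G:71/4)
total length: 493/8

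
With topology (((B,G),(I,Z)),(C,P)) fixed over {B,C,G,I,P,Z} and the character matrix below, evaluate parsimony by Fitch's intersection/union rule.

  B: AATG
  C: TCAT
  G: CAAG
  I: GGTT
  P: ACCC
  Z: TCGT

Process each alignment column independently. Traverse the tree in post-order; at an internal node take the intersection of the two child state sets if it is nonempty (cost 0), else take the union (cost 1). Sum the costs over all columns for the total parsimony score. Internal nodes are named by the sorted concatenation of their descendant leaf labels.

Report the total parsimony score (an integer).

[col 0] BG: children B:{A}, G:{C} ∪→ {A,C}; cost 1
[col 0] IZ: children I:{G}, Z:{T} ∪→ {G,T}; cost 1
[col 0] BGIZ: children BG:{A,C}, IZ:{G,T} ∪→ {A,C,G,T}; cost 1
[col 0] CP: children C:{T}, P:{A} ∪→ {A,T}; cost 1
[col 0] BCGIPZ: children BGIZ:{A,C,G,T}, CP:{A,T} ∩→ {A,T}; cost 0
[col 1] BG: children B:{A}, G:{A} ∩→ {A}; cost 0
[col 1] IZ: children I:{G}, Z:{C} ∪→ {C,G}; cost 1
[col 1] BGIZ: children BG:{A}, IZ:{C,G} ∪→ {A,C,G}; cost 1
[col 1] CP: children C:{C}, P:{C} ∩→ {C}; cost 0
[col 1] BCGIPZ: children BGIZ:{A,C,G}, CP:{C} ∩→ {C}; cost 0
[col 2] BG: children B:{T}, G:{A} ∪→ {A,T}; cost 1
[col 2] IZ: children I:{T}, Z:{G} ∪→ {G,T}; cost 1
[col 2] BGIZ: children BG:{A,T}, IZ:{G,T} ∩→ {T}; cost 0
[col 2] CP: children C:{A}, P:{C} ∪→ {A,C}; cost 1
[col 2] BCGIPZ: children BGIZ:{T}, CP:{A,C} ∪→ {A,C,T}; cost 1
[col 3] BG: children B:{G}, G:{G} ∩→ {G}; cost 0
[col 3] IZ: children I:{T}, Z:{T} ∩→ {T}; cost 0
[col 3] BGIZ: children BG:{G}, IZ:{T} ∪→ {G,T}; cost 1
[col 3] CP: children C:{T}, P:{C} ∪→ {C,T}; cost 1
[col 3] BCGIPZ: children BGIZ:{G,T}, CP:{C,T} ∩→ {T}; cost 0
per-site changes: [4, 2, 4, 2]; total = 12

12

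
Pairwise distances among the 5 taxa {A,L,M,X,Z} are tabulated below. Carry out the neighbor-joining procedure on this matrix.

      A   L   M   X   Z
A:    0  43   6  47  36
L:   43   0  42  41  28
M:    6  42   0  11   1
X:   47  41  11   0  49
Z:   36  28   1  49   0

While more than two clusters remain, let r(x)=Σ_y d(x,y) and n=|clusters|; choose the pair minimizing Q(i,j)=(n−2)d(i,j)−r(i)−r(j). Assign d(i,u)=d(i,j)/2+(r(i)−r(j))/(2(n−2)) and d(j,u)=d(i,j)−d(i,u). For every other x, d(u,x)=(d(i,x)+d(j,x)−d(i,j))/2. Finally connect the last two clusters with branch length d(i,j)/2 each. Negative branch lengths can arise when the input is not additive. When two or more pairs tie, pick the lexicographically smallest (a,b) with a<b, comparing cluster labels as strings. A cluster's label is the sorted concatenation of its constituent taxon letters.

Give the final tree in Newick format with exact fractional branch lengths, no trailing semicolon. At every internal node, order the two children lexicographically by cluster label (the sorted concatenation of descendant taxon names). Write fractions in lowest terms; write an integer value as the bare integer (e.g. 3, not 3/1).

(((A:131/8,(L:62/3,Z:22/3):73/8):37/8,M:-85/8):173/16,X:173/16)

step 1: merge (L,Z) at d=28, Q=-184; branch lengths L→62/3, Z→22/3; new cluster LZ
  updated: d(A,LZ)=51/2, d(LZ,M)=15/2, d(LZ,X)=31
step 2: merge (A,LZ) at d=51/2, Q=-183/2; branch lengths A→131/8, LZ→73/8; new cluster ALZ
  updated: d(ALZ,M)=-6, d(ALZ,X)=105/4
step 3: merge (ALZ,M) at d=-6, Q=-125/4; branch lengths ALZ→37/8, M→-85/8; new cluster ALMZ
  updated: d(ALMZ,X)=173/8
step 4: merge (ALMZ,X) at d=173/8; branch lengths ALMZ→173/16, X→173/16; new cluster ALMXZ
final tree: (((A:131/8,(L:62/3,Z:22/3):73/8):37/8,M:-85/8):173/16,X:173/16)
total length: 553/8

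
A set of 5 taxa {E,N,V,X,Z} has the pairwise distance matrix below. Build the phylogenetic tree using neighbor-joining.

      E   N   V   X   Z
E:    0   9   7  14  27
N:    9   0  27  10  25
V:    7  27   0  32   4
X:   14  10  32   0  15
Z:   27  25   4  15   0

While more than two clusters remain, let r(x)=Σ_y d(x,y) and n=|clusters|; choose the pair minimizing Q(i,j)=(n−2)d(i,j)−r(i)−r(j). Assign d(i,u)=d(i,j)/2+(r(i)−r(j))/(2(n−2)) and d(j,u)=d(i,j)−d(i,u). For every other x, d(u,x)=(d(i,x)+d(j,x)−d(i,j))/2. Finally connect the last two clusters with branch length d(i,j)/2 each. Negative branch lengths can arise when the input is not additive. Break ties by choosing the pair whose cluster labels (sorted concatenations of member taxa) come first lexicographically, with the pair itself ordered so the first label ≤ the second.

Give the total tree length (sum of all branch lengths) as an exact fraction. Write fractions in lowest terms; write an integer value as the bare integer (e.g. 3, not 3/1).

iteration 1: select V,Z (d=4, Q=-129); attach at lengths (11/6, 13/6); label the merged cluster VZ
  updated: d(E,VZ)=15, d(N,VZ)=24, d(VZ,X)=43/2
iteration 2: select E,VZ (d=15, Q=-137/2); attach at lengths (15/8, 105/8); label the merged cluster EVZ
  updated: d(EVZ,N)=9, d(EVZ,X)=41/4
iteration 3: select EVZ,N (d=9, Q=-117/4); attach at lengths (37/8, 35/8); label the merged cluster ENVZ
  updated: d(ENVZ,X)=45/8
iteration 4: select ENVZ,X (d=45/8); attach at lengths (45/16, 45/16); label the merged cluster ENVXZ
final tree: (((E:15/8,(V:11/6,Z:13/6):105/8):37/8,N:35/8):45/16,X:45/16)
total length: 269/8

269/8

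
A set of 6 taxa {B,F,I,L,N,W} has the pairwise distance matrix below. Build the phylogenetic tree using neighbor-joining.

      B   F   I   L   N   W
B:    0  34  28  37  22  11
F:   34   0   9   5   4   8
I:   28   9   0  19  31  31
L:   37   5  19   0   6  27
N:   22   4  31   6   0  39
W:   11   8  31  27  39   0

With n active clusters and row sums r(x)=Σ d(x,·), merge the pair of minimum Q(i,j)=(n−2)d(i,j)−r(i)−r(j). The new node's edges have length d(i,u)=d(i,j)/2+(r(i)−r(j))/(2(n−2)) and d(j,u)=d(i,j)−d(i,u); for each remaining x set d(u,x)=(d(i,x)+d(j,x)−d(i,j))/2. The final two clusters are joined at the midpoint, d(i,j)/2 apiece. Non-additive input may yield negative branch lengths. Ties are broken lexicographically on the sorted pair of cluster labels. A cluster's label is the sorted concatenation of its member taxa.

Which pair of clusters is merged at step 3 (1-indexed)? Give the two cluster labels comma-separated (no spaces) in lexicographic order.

BW,I

step 1: merge (B,W) at d=11, Q=-204; branch lengths B→15/2, W→7/2; new cluster BW
  updated: d(BW,F)=31/2, d(BW,I)=24, d(BW,L)=53/2, d(BW,N)=25
step 2: merge (L,N) at d=6, Q=-209/2; branch lengths L→17/12, N→55/12; new cluster LN
  updated: d(BW,LN)=91/4, d(F,LN)=3/2, d(I,LN)=22
step 3: merge (BW,I) at d=24, Q=-277/4; branch lengths BW→221/16, I→163/16; new cluster BIW
  updated: d(BIW,F)=1/4, d(BIW,LN)=83/8
step 4: merge (BIW,F) at d=1/4, Q=-97/8; branch lengths BIW→73/16, F→-69/16; new cluster BFIW
  updated: d(BFIW,LN)=93/16
step 5: merge (BFIW,LN) at d=93/16; branch lengths BFIW→93/32, LN→93/32; new cluster BFILNW
final tree: ((((B:15/2,W:7/2):221/16,I:163/16):73/16,F:-69/16):93/32,(L:17/12,N:55/12):93/32)
total length: 753/16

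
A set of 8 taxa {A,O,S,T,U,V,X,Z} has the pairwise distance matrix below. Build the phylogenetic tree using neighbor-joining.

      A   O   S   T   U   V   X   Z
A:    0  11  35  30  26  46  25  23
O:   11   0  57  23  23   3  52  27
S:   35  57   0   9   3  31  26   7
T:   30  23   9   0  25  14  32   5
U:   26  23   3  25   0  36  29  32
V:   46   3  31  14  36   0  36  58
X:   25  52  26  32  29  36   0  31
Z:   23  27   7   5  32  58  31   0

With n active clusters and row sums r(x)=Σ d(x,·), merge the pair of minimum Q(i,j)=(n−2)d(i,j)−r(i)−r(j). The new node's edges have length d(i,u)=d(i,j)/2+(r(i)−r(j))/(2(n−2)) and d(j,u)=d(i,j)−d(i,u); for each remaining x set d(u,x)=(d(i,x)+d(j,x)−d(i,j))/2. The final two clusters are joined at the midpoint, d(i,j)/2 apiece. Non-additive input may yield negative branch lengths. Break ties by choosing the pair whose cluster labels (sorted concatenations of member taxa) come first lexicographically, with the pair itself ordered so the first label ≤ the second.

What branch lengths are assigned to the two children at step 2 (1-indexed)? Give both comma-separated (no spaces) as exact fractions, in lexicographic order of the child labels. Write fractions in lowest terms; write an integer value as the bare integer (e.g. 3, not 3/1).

-11/20,71/20

step 1: merge (O,V) at d=3, Q=-402; branch lengths O→-5/6, V→23/6; new cluster OV
  updated: d(A,OV)=27, d(OV,S)=85/2, d(OV,T)=17, d(OV,U)=28, d(OV,X)=85/2, d(OV,Z)=41
step 2: merge (S,U) at d=3, Q=-501/2; branch lengths S→-11/20, U→71/20; new cluster SU
  updated: d(A,SU)=29, d(OV,SU)=135/4, d(SU,T)=31/2, d(SU,X)=26, d(SU,Z)=18
step 3: merge (T,Z) at d=5, Q=-395/2; branch lengths T→3/16, Z→77/16; new cluster TZ
  updated: d(A,TZ)=24, d(OV,TZ)=53/2, d(SU,TZ)=57/4, d(TZ,X)=29
step 4: merge (SU,TZ) at d=57/4, Q=-154; branch lengths SU→26/3, TZ→67/12; new cluster STUZ
  updated: d(A,STUZ)=155/8, d(OV,STUZ)=23, d(STUZ,X)=163/8
step 5: merge (A,OV) at d=27, Q=-879/8; branch lengths A→263/32, OV→601/32; new cluster AOV
  updated: d(AOV,STUZ)=123/16, d(AOV,X)=81/4
step 6: merge (AOV,STUZ) at d=123/16, Q=-773/16; branch lengths AOV→121/32, STUZ→125/32; new cluster AOSTUVZ
  updated: d(AOSTUVZ,X)=527/32
step 7: merge (AOSTUVZ,X) at d=527/32; branch lengths AOSTUVZ→527/64, X→527/64; new cluster AOSTUVXZ
final tree: (((A:263/32,(O:-5/6,V:23/6):601/32):121/32,((S:-11/20,U:71/20):26/3,(T:3/16,Z:77/16):67/12):125/32):527/64,X:527/64)
total length: 2445/32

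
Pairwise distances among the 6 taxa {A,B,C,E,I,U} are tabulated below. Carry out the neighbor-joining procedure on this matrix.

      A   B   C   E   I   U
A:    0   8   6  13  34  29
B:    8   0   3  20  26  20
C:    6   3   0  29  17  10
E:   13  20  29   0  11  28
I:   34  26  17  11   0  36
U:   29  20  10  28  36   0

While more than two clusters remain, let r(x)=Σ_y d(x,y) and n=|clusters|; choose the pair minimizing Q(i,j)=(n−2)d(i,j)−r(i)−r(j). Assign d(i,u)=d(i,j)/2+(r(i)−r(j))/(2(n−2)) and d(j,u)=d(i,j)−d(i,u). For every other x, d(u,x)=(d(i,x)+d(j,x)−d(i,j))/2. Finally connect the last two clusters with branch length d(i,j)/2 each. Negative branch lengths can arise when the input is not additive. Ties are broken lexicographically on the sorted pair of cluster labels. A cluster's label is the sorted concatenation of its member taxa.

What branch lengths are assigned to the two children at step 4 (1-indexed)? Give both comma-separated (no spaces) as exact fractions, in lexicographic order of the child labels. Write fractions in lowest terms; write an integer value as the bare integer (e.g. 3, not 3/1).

1. join E+I (d=11, Q=-181) ⇒ EI; edges |E|=21/8, |I|=67/8
  updated: d(A,EI)=18, d(B,EI)=35/2, d(C,EI)=35/2, d(EI,U)=53/2
2. join C+U (d=10, Q=-92) ⇒ CU; edges |C|=-19/6, |U|=79/6
  updated: d(A,CU)=25/2, d(B,CU)=13/2, d(CU,EI)=17
3. join A+EI (d=18, Q=-55) ⇒ AEI; edges |A|=11/2, |EI|=25/2
  updated: d(AEI,B)=15/4, d(AEI,CU)=23/4
4. join AEI+B (d=15/4, Q=-16) ⇒ ABEI; edges |AEI|=3/2, |B|=9/4
  updated: d(ABEI,CU)=17/4
5. join ABEI+CU (d=17/4) ⇒ ABCEIU; edges |ABEI|=17/8, |CU|=17/8
final tree: (((A:11/2,(E:21/8,I:67/8):25/2):3/2,B:9/4):17/8,(C:-19/6,U:79/6):17/8)
total length: 47

3/2,9/4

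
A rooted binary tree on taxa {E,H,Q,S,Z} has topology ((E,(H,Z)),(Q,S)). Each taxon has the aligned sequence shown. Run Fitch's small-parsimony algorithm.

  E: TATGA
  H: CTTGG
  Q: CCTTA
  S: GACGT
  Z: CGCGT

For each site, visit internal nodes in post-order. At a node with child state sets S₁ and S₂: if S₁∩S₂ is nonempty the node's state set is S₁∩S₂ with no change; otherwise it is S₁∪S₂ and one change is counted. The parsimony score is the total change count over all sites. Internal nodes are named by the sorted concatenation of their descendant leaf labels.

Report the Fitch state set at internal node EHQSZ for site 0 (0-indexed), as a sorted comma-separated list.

[col 0] HZ: children H:{C}, Z:{C} ∩→ {C}; cost 0
[col 0] EHZ: children E:{T}, HZ:{C} ∪→ {C,T}; cost 1
[col 0] QS: children Q:{C}, S:{G} ∪→ {C,G}; cost 1
[col 0] EHQSZ: children EHZ:{C,T}, QS:{C,G} ∩→ {C}; cost 0
[col 1] HZ: children H:{T}, Z:{G} ∪→ {G,T}; cost 1
[col 1] EHZ: children E:{A}, HZ:{G,T} ∪→ {A,G,T}; cost 1
[col 1] QS: children Q:{C}, S:{A} ∪→ {A,C}; cost 1
[col 1] EHQSZ: children EHZ:{A,G,T}, QS:{A,C} ∩→ {A}; cost 0
[col 2] HZ: children H:{T}, Z:{C} ∪→ {C,T}; cost 1
[col 2] EHZ: children E:{T}, HZ:{C,T} ∩→ {T}; cost 0
[col 2] QS: children Q:{T}, S:{C} ∪→ {C,T}; cost 1
[col 2] EHQSZ: children EHZ:{T}, QS:{C,T} ∩→ {T}; cost 0
[col 3] HZ: children H:{G}, Z:{G} ∩→ {G}; cost 0
[col 3] EHZ: children E:{G}, HZ:{G} ∩→ {G}; cost 0
[col 3] QS: children Q:{T}, S:{G} ∪→ {G,T}; cost 1
[col 3] EHQSZ: children EHZ:{G}, QS:{G,T} ∩→ {G}; cost 0
[col 4] HZ: children H:{G}, Z:{T} ∪→ {G,T}; cost 1
[col 4] EHZ: children E:{A}, HZ:{G,T} ∪→ {A,G,T}; cost 1
[col 4] QS: children Q:{A}, S:{T} ∪→ {A,T}; cost 1
[col 4] EHQSZ: children EHZ:{A,G,T}, QS:{A,T} ∩→ {A,T}; cost 0
per-site changes: [2, 3, 2, 1, 3]; total = 11

C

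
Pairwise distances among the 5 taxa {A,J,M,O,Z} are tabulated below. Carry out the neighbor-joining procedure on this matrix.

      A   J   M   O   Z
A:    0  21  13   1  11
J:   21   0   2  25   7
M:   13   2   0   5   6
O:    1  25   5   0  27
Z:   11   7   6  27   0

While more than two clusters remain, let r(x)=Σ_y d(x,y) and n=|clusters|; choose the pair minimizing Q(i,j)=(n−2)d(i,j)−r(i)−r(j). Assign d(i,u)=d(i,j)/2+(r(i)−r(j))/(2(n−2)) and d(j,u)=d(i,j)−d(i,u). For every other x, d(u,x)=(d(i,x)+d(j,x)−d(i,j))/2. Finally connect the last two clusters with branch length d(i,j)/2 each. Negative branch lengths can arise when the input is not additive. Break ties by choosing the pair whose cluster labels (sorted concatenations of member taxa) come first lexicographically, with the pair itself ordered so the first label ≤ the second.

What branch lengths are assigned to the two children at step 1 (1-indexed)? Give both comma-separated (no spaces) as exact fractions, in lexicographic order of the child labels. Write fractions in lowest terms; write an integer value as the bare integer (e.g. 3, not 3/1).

-3/2,5/2

1. join A+O (d=1, Q=-101) ⇒ AO; edges |A|=-3/2, |O|=5/2
  updated: d(AO,J)=45/2, d(AO,M)=17/2, d(AO,Z)=37/2
2. join AO+M (d=17/2, Q=-49) ⇒ AMO; edges |AO|=25/2, |M|=-4
  updated: d(AMO,J)=8, d(AMO,Z)=8
3. join AMO+J (d=8, Q=-23) ⇒ AJMO; edges |AMO|=9/2, |J|=7/2
  updated: d(AJMO,Z)=7/2
4. join AJMO+Z (d=7/2) ⇒ AJMOZ; edges |AJMO|=7/4, |Z|=7/4
final tree: ((((A:-3/2,O:5/2):25/2,M:-4):9/2,J:7/2):7/4,Z:7/4)
total length: 21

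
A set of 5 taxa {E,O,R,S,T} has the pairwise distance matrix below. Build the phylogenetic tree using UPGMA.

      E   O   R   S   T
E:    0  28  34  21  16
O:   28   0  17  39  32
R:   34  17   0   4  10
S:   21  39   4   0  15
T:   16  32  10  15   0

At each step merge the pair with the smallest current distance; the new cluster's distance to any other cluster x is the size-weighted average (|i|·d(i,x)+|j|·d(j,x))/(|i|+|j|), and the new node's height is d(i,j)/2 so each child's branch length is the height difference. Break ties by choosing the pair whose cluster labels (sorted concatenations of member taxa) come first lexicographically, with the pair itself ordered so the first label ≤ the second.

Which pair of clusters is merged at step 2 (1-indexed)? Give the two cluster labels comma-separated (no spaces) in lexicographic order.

RS,T

iteration 1: select R,S (d=4); attach at lengths (2, 2); label the merged cluster RS
  updated: d(E,RS)=55/2, d(O,RS)=28, d(RS,T)=25/2
iteration 2: select RS,T (d=25/2); attach at lengths (17/4, 25/4); label the merged cluster RST
  updated: d(E,RST)=71/3, d(O,RST)=88/3
iteration 3: select E,RST (d=71/3); attach at lengths (71/6, 67/12); label the merged cluster ERST
  updated: d(ERST,O)=29
iteration 4: select ERST,O (d=29); attach at lengths (8/3, 29/2); label the merged cluster EORST
final tree: ((E:71/6,((R:2,S:2):17/4,T:25/4):67/12):8/3,O:29/2)
total length: 589/12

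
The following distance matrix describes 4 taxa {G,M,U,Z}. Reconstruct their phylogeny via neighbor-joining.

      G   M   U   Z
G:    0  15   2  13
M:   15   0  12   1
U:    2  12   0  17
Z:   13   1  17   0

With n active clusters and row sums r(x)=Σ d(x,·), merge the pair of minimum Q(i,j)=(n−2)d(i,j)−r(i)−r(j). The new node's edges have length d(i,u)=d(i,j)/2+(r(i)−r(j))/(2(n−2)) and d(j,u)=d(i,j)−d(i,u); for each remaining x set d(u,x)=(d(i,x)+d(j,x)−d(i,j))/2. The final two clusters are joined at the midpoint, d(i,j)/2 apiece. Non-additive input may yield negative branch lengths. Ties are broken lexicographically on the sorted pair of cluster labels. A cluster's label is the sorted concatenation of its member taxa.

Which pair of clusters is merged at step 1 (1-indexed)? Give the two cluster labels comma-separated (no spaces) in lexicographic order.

iteration 1: select G,U (d=2, Q=-57); attach at lengths (3/4, 5/4); label the merged cluster GU
  updated: d(GU,M)=25/2, d(GU,Z)=14
iteration 2: select GU,M (d=25/2, Q=-55/2); attach at lengths (51/4, -1/4); label the merged cluster GMU
  updated: d(GMU,Z)=5/4
iteration 3: select GMU,Z (d=5/4); attach at lengths (5/8, 5/8); label the merged cluster GMUZ
final tree: (((G:3/4,U:5/4):51/4,M:-1/4):5/8,Z:5/8)
total length: 63/4

G,U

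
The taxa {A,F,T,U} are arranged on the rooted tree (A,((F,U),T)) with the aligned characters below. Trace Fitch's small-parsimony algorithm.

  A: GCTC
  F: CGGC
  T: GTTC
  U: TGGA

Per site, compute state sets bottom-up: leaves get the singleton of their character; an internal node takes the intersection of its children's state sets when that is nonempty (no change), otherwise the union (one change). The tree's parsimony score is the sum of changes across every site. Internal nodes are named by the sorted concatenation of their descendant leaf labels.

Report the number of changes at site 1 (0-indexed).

2

[col 0] FU: children F:{C}, U:{T} ∪→ {C,T}; cost 1
[col 0] FTU: children FU:{C,T}, T:{G} ∪→ {C,G,T}; cost 1
[col 0] AFTU: children A:{G}, FTU:{C,G,T} ∩→ {G}; cost 0
[col 1] FU: children F:{G}, U:{G} ∩→ {G}; cost 0
[col 1] FTU: children FU:{G}, T:{T} ∪→ {G,T}; cost 1
[col 1] AFTU: children A:{C}, FTU:{G,T} ∪→ {C,G,T}; cost 1
[col 2] FU: children F:{G}, U:{G} ∩→ {G}; cost 0
[col 2] FTU: children FU:{G}, T:{T} ∪→ {G,T}; cost 1
[col 2] AFTU: children A:{T}, FTU:{G,T} ∩→ {T}; cost 0
[col 3] FU: children F:{C}, U:{A} ∪→ {A,C}; cost 1
[col 3] FTU: children FU:{A,C}, T:{C} ∩→ {C}; cost 0
[col 3] AFTU: children A:{C}, FTU:{C} ∩→ {C}; cost 0
per-site changes: [2, 2, 1, 1]; total = 6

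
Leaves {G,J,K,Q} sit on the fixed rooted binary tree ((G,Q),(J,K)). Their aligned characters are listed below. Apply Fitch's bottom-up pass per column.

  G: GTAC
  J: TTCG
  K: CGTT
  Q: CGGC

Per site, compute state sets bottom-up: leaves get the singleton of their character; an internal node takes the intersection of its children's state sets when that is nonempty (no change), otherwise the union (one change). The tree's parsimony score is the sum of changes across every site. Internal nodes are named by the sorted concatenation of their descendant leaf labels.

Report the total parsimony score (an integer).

GQ@0: {G} ∪ {C} = {C,G} (union, +1)
JK@0: {T} ∪ {C} = {C,T} (union, +1)
GJKQ@0: {C,G} ∩ {C,T} = {C} (intersection, +0)
GQ@1: {T} ∪ {G} = {G,T} (union, +1)
JK@1: {T} ∪ {G} = {G,T} (union, +1)
GJKQ@1: {G,T} ∩ {G,T} = {G,T} (intersection, +0)
GQ@2: {A} ∪ {G} = {A,G} (union, +1)
JK@2: {C} ∪ {T} = {C,T} (union, +1)
GJKQ@2: {A,G} ∪ {C,T} = {A,C,G,T} (union, +1)
GQ@3: {C} ∩ {C} = {C} (intersection, +0)
JK@3: {G} ∪ {T} = {G,T} (union, +1)
GJKQ@3: {C} ∪ {G,T} = {C,G,T} (union, +1)
per-site changes: [2, 2, 3, 2]; total = 9

9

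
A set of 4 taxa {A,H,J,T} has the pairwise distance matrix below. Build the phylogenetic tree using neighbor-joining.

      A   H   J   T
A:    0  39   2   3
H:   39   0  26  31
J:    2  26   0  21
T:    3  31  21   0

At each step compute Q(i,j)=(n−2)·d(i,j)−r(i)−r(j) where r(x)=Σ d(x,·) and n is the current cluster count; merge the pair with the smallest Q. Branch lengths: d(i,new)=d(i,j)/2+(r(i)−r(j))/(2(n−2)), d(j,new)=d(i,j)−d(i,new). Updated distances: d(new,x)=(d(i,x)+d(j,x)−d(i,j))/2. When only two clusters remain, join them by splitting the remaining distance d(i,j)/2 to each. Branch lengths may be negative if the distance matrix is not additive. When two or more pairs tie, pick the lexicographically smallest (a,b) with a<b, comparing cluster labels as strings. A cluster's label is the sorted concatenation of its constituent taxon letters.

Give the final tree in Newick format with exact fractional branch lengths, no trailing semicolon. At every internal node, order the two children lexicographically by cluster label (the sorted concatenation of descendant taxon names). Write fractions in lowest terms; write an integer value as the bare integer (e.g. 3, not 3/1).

1. join A+T (d=3, Q=-93) ⇒ AT; edges |A|=-5/4, |T|=17/4
  updated: d(AT,H)=67/2, d(AT,J)=10
2. join AT+H (d=67/2, Q=-139/2) ⇒ AHT; edges |AT|=35/4, |H|=99/4
  updated: d(AHT,J)=5/4
3. join AHT+J (d=5/4) ⇒ AHJT; edges |AHT|=5/8, |J|=5/8
final tree: (((A:-5/4,T:17/4):35/4,H:99/4):5/8,J:5/8)
total length: 151/4

(((A:-5/4,T:17/4):35/4,H:99/4):5/8,J:5/8)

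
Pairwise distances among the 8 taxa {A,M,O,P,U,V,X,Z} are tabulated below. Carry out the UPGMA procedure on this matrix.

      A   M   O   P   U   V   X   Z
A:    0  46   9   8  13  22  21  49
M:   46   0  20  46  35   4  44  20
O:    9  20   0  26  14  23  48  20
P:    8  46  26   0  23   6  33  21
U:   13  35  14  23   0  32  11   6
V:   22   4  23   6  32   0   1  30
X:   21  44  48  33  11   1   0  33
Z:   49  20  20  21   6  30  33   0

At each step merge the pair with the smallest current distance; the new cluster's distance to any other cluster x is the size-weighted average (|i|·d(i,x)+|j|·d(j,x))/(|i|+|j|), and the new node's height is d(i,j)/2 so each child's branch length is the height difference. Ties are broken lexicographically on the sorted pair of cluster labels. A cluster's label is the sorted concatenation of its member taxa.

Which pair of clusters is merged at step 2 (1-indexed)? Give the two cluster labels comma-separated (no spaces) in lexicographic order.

1. join V+X (d=1) ⇒ VX; edges |V|=1/2, |X|=1/2
  updated: d(A,VX)=43/2, d(M,VX)=24, d(O,VX)=71/2, d(P,VX)=39/2, d(U,VX)=43/2, d(VX,Z)=63/2
2. join U+Z (d=6) ⇒ UZ; edges |U|=3, |Z|=3
  updated: d(A,UZ)=31, d(M,UZ)=55/2, d(O,UZ)=17, d(P,UZ)=22, d(UZ,VX)=53/2
3. join A+P (d=8) ⇒ AP; edges |A|=4, |P|=4
  updated: d(AP,M)=46, d(AP,O)=35/2, d(AP,UZ)=53/2, d(AP,VX)=41/2
4. join O+UZ (d=17) ⇒ OUZ; edges |O|=17/2, |UZ|=11/2
  updated: d(AP,OUZ)=47/2, d(M,OUZ)=25, d(OUZ,VX)=59/2
5. join AP+VX (d=41/2) ⇒ APVX; edges |AP|=25/4, |VX|=39/4
  updated: d(APVX,M)=35, d(APVX,OUZ)=53/2
6. join M+OUZ (d=25) ⇒ MOUZ; edges |M|=25/2, |OUZ|=4
  updated: d(APVX,MOUZ)=229/8
7. join APVX+MOUZ (d=229/8) ⇒ AMOPUVXZ; edges |APVX|=65/16, |MOUZ|=29/16
final tree: (((A:4,P:4):25/4,(V:1/2,X:1/2):39/4):65/16,(M:25/2,(O:17/2,(U:3,Z:3):11/2):4):29/16)
total length: 539/8

U,Z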